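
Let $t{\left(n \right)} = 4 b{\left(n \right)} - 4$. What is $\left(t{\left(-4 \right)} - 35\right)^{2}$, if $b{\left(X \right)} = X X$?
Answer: $625$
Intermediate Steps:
$b{\left(X \right)} = X^{2}$
$t{\left(n \right)} = -4 + 4 n^{2}$ ($t{\left(n \right)} = 4 n^{2} - 4 = -4 + 4 n^{2}$)
$\left(t{\left(-4 \right)} - 35\right)^{2} = \left(\left(-4 + 4 \left(-4\right)^{2}\right) - 35\right)^{2} = \left(\left(-4 + 4 \cdot 16\right) - 35\right)^{2} = \left(\left(-4 + 64\right) - 35\right)^{2} = \left(60 - 35\right)^{2} = 25^{2} = 625$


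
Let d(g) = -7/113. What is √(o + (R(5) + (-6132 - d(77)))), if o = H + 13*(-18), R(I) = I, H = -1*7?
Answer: 3*I*√9034689/113 ≈ 79.799*I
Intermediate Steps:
d(g) = -7/113 (d(g) = -7*1/113 = -7/113)
H = -7
o = -241 (o = -7 + 13*(-18) = -7 - 234 = -241)
√(o + (R(5) + (-6132 - d(77)))) = √(-241 + (5 + (-6132 - 1*(-7/113)))) = √(-241 + (5 + (-6132 + 7/113))) = √(-241 + (5 - 692909/113)) = √(-241 - 692344/113) = √(-719577/113) = 3*I*√9034689/113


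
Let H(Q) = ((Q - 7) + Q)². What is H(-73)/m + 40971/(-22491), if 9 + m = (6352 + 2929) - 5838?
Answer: 1080665/216342 ≈ 4.9952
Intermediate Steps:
m = 3434 (m = -9 + ((6352 + 2929) - 5838) = -9 + (9281 - 5838) = -9 + 3443 = 3434)
H(Q) = (-7 + 2*Q)² (H(Q) = ((-7 + Q) + Q)² = (-7 + 2*Q)²)
H(-73)/m + 40971/(-22491) = (-7 + 2*(-73))²/3434 + 40971/(-22491) = (-7 - 146)²*(1/3434) + 40971*(-1/22491) = (-153)²*(1/3434) - 1951/1071 = 23409*(1/3434) - 1951/1071 = 1377/202 - 1951/1071 = 1080665/216342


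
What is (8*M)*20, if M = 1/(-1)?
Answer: -160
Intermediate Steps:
M = -1
(8*M)*20 = (8*(-1))*20 = -8*20 = -160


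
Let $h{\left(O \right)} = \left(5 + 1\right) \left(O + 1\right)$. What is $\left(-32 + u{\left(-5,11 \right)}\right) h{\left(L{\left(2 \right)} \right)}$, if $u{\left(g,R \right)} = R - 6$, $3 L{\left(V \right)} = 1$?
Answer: $-216$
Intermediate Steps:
$L{\left(V \right)} = \frac{1}{3}$ ($L{\left(V \right)} = \frac{1}{3} \cdot 1 = \frac{1}{3}$)
$u{\left(g,R \right)} = -6 + R$
$h{\left(O \right)} = 6 + 6 O$ ($h{\left(O \right)} = 6 \left(1 + O\right) = 6 + 6 O$)
$\left(-32 + u{\left(-5,11 \right)}\right) h{\left(L{\left(2 \right)} \right)} = \left(-32 + \left(-6 + 11\right)\right) \left(6 + 6 \cdot \frac{1}{3}\right) = \left(-32 + 5\right) \left(6 + 2\right) = \left(-27\right) 8 = -216$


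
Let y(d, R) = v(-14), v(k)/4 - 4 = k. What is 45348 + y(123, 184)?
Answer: 45308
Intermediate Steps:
v(k) = 16 + 4*k
y(d, R) = -40 (y(d, R) = 16 + 4*(-14) = 16 - 56 = -40)
45348 + y(123, 184) = 45348 - 40 = 45308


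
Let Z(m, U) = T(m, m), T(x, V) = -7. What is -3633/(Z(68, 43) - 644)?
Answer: 173/31 ≈ 5.5806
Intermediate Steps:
Z(m, U) = -7
-3633/(Z(68, 43) - 644) = -3633/(-7 - 644) = -3633/(-651) = -3633*(-1/651) = 173/31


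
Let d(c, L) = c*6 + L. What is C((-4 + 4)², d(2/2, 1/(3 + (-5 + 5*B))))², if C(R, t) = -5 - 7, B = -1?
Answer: 144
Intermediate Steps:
d(c, L) = L + 6*c (d(c, L) = 6*c + L = L + 6*c)
C(R, t) = -12
C((-4 + 4)², d(2/2, 1/(3 + (-5 + 5*B))))² = (-12)² = 144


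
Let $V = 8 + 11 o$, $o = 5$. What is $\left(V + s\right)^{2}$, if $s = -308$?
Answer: $60025$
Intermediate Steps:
$V = 63$ ($V = 8 + 11 \cdot 5 = 8 + 55 = 63$)
$\left(V + s\right)^{2} = \left(63 - 308\right)^{2} = \left(-245\right)^{2} = 60025$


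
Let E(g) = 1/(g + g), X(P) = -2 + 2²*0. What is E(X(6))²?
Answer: 1/16 ≈ 0.062500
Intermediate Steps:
X(P) = -2 (X(P) = -2 + 4*0 = -2 + 0 = -2)
E(g) = 1/(2*g)
E(X(6))² = ((½)/(-2))² = ((½)*(-½))² = (-¼)² = 1/16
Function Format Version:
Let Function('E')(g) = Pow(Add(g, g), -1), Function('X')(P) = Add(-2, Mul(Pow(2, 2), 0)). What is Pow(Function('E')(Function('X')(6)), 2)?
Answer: Rational(1, 16) ≈ 0.062500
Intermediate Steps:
Function('X')(P) = -2 (Function('X')(P) = Add(-2, Mul(4, 0)) = Add(-2, 0) = -2)
Function('E')(g) = Mul(Rational(1, 2), Pow(g, -1)) (Function('E')(g) = Pow(Mul(2, g), -1) = Mul(Rational(1, 2), Pow(g, -1)))
Pow(Function('E')(Function('X')(6)), 2) = Pow(Mul(Rational(1, 2), Pow(-2, -1)), 2) = Pow(Mul(Rational(1, 2), Rational(-1, 2)), 2) = Pow(Rational(-1, 4), 2) = Rational(1, 16)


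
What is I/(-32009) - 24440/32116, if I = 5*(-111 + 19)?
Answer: -191881650/257000261 ≈ -0.74662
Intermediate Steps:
I = -460 (I = 5*(-92) = -460)
I/(-32009) - 24440/32116 = -460/(-32009) - 24440/32116 = -460*(-1/32009) - 24440*1/32116 = 460/32009 - 6110/8029 = -191881650/257000261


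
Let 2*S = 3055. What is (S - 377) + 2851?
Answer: 8003/2 ≈ 4001.5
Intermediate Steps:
S = 3055/2 (S = (1/2)*3055 = 3055/2 ≈ 1527.5)
(S - 377) + 2851 = (3055/2 - 377) + 2851 = 2301/2 + 2851 = 8003/2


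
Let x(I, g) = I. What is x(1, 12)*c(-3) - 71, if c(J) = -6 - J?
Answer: -74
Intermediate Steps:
x(1, 12)*c(-3) - 71 = 1*(-6 - 1*(-3)) - 71 = 1*(-6 + 3) - 71 = 1*(-3) - 71 = -3 - 71 = -74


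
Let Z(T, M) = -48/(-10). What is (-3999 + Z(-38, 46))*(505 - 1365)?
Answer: 3435012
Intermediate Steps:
Z(T, M) = 24/5 (Z(T, M) = -48*(-1/10) = 24/5)
(-3999 + Z(-38, 46))*(505 - 1365) = (-3999 + 24/5)*(505 - 1365) = -19971/5*(-860) = 3435012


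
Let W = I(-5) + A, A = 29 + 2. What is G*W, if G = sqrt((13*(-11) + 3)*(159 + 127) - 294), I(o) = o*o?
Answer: 56*I*sqrt(40334) ≈ 11247.0*I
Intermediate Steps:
I(o) = o**2
A = 31
W = 56 (W = (-5)**2 + 31 = 25 + 31 = 56)
G = I*sqrt(40334) (G = sqrt((-143 + 3)*286 - 294) = sqrt(-140*286 - 294) = sqrt(-40040 - 294) = sqrt(-40334) = I*sqrt(40334) ≈ 200.83*I)
G*W = (I*sqrt(40334))*56 = 56*I*sqrt(40334)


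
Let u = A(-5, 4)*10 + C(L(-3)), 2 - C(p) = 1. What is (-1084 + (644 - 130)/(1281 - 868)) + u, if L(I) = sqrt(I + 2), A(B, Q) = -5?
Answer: -467415/413 ≈ -1131.8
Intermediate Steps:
L(I) = sqrt(2 + I)
C(p) = 1 (C(p) = 2 - 1*1 = 2 - 1 = 1)
u = -49 (u = -5*10 + 1 = -50 + 1 = -49)
(-1084 + (644 - 130)/(1281 - 868)) + u = (-1084 + (644 - 130)/(1281 - 868)) - 49 = (-1084 + 514/413) - 49 = -447178/413 - 49 = -467415/413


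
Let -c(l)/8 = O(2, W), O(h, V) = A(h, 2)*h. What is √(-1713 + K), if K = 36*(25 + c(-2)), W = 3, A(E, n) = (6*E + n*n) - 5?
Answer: I*√7149 ≈ 84.552*I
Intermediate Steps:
A(E, n) = -5 + n² + 6*E (A(E, n) = (6*E + n²) - 5 = (n² + 6*E) - 5 = -5 + n² + 6*E)
O(h, V) = h*(-1 + 6*h) (O(h, V) = (-5 + 2² + 6*h)*h = (-5 + 4 + 6*h)*h = (-1 + 6*h)*h = h*(-1 + 6*h))
c(l) = -176 (c(l) = -16*(-1 + 6*2) = -16*(-1 + 12) = -16*11 = -8*22 = -176)
K = -5436 (K = 36*(25 - 176) = 36*(-151) = -5436)
√(-1713 + K) = √(-1713 - 5436) = √(-7149) = I*√7149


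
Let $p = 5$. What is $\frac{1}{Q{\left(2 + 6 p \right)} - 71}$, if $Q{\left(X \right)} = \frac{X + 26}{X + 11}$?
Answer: $- \frac{43}{2995} \approx -0.014357$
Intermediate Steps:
$Q{\left(X \right)} = \frac{26 + X}{11 + X}$
$\frac{1}{Q{\left(2 + 6 p \right)} - 71} = \frac{1}{\frac{26 + \left(2 + 6 \cdot 5\right)}{11 + \left(2 + 6 \cdot 5\right)} - 71} = \frac{1}{\frac{26 + \left(2 + 30\right)}{11 + \left(2 + 30\right)} - 71} = \frac{1}{\frac{26 + 32}{11 + 32} - 71} = \frac{1}{\frac{1}{43} \cdot 58 - 71} = \frac{1}{\frac{58}{43} - 71} = \frac{1}{- \frac{2995}{43}} = - \frac{43}{2995}$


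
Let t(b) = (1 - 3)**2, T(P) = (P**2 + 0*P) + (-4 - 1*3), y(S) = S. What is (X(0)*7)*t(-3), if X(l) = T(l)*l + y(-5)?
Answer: -140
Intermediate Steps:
T(P) = -7 + P**2 (T(P) = (P**2 + 0) + (-4 - 3) = P**2 - 7 = -7 + P**2)
X(l) = -5 + l*(-7 + l**2) (X(l) = (-7 + l**2)*l - 5 = l*(-7 + l**2) - 5 = -5 + l*(-7 + l**2))
t(b) = 4 (t(b) = (-2)**2 = 4)
(X(0)*7)*t(-3) = ((-5 + 0*(-7 + 0**2))*7)*4 = ((-5 + 0*(-7 + 0))*7)*4 = ((-5 + 0*(-7))*7)*4 = ((-5 + 0)*7)*4 = -5*7*4 = -35*4 = -140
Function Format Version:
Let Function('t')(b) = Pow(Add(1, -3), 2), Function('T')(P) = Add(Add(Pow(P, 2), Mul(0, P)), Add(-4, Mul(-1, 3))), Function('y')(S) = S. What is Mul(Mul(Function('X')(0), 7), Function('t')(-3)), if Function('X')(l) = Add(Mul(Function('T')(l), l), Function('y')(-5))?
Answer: -140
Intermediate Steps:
Function('T')(P) = Add(-7, Pow(P, 2)) (Function('T')(P) = Add(Add(Pow(P, 2), 0), Add(-4, -3)) = Add(Pow(P, 2), -7) = Add(-7, Pow(P, 2)))
Function('X')(l) = Add(-5, Mul(l, Add(-7, Pow(l, 2)))) (Function('X')(l) = Add(Mul(Add(-7, Pow(l, 2)), l), -5) = Add(Mul(l, Add(-7, Pow(l, 2))), -5) = Add(-5, Mul(l, Add(-7, Pow(l, 2)))))
Function('t')(b) = 4 (Function('t')(b) = Pow(-2, 2) = 4)
Mul(Mul(Function('X')(0), 7), Function('t')(-3)) = Mul(Mul(Add(-5, Mul(0, Add(-7, Pow(0, 2)))), 7), 4) = Mul(Mul(Add(-5, Mul(0, Add(-7, 0))), 7), 4) = Mul(Mul(Add(-5, Mul(0, -7)), 7), 4) = Mul(Mul(Add(-5, 0), 7), 4) = Mul(Mul(-5, 7), 4) = Mul(-35, 4) = -140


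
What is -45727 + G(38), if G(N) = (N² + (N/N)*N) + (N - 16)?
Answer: -44223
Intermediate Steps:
G(N) = -16 + N² + 2*N (G(N) = (N² + 1*N) + (-16 + N) = (N² + N) + (-16 + N) = (N + N²) + (-16 + N) = -16 + N² + 2*N)
-45727 + G(38) = -45727 + (-16 + 38² + 2*38) = -45727 + (-16 + 1444 + 76) = -45727 + 1504 = -44223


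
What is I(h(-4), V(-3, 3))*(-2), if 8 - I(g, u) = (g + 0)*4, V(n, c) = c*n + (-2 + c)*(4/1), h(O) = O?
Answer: -48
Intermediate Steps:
V(n, c) = -8 + 4*c + c*n (V(n, c) = c*n + (-2 + c)*(4*1) = c*n + (-2 + c)*4 = c*n + (-8 + 4*c) = -8 + 4*c + c*n)
I(g, u) = 8 - 4*g (I(g, u) = 8 - (g + 0)*4 = 8 - g*4 = 8 - 4*g)
I(h(-4), V(-3, 3))*(-2) = (8 - 4*(-4))*(-2) = (8 + 16)*(-2) = 24*(-2) = -48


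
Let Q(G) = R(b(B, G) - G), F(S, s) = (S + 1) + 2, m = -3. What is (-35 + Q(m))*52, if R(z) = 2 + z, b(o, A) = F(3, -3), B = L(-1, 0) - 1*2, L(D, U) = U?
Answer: -1248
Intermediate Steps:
B = -2 (B = 0 - 1*2 = 0 - 2 = -2)
F(S, s) = 3 + S (F(S, s) = (1 + S) + 2 = 3 + S)
b(o, A) = 6 (b(o, A) = 3 + 3 = 6)
Q(G) = 8 - G (Q(G) = 2 + (6 - G) = 8 - G)
(-35 + Q(m))*52 = (-35 + (8 - 1*(-3)))*52 = (-35 + (8 + 3))*52 = (-35 + 11)*52 = -24*52 = -1248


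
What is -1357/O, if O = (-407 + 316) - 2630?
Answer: 1357/2721 ≈ 0.49871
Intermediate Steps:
O = -2721 (O = -91 - 2630 = -2721)
-1357/O = -1357/(-2721) = -1357*(-1/2721) = 1357/2721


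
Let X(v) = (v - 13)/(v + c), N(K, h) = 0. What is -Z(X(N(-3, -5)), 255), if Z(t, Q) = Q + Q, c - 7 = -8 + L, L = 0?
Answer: -510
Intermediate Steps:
c = -1 (c = 7 + (-8 + 0) = 7 - 8 = -1)
X(v) = (-13 + v)/(-1 + v) (X(v) = (v - 13)/(v - 1) = (-13 + v)/(-1 + v))
Z(t, Q) = 2*Q
-Z(X(N(-3, -5)), 255) = -2*255 = -1*510 = -510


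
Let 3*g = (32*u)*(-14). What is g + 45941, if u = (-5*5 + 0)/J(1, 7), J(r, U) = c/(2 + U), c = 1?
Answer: 79541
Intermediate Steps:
J(r, U) = 1/(2 + U)
u = -225 (u = (-5*5 + 0)/(1/(2 + 7)) = (-25 + 0)/(1/9) = -25/1/9 = -25*9 = -225)
g = 33600 (g = ((32*(-225))*(-14))/3 = (-7200*(-14))/3 = (1/3)*100800 = 33600)
g + 45941 = 33600 + 45941 = 79541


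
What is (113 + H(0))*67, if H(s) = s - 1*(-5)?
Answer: 7906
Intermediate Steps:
H(s) = 5 + s (H(s) = s + 5 = 5 + s)
(113 + H(0))*67 = (113 + (5 + 0))*67 = (113 + 5)*67 = 118*67 = 7906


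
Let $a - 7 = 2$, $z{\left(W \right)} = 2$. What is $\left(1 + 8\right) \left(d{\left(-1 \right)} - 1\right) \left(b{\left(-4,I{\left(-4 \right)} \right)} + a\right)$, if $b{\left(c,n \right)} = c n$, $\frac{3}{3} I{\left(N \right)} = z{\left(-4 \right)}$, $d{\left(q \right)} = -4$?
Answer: $-45$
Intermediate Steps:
$a = 9$ ($a = 7 + 2 = 9$)
$I{\left(N \right)} = 2$
$\left(1 + 8\right) \left(d{\left(-1 \right)} - 1\right) \left(b{\left(-4,I{\left(-4 \right)} \right)} + a\right) = \left(1 + 8\right) \left(-4 - 1\right) \left(\left(-4\right) 2 + 9\right) = 9 \left(-5\right) \left(-8 + 9\right) = \left(-45\right) 1 = -45$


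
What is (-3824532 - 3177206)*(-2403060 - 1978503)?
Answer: 30678556156494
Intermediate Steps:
(-3824532 - 3177206)*(-2403060 - 1978503) = -7001738*(-4381563) = 30678556156494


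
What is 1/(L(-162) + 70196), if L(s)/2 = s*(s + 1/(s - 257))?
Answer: 419/51404920 ≈ 8.1510e-6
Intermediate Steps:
L(s) = 2*s*(s + 1/(-257 + s)) (L(s) = 2*(s*(s + 1/(s - 257))) = 2*(s*(s + 1/(-257 + s))) = 2*s*(s + 1/(-257 + s)))
1/(L(-162) + 70196) = 1/(2*(-162)*(1 + (-162)² - 257*(-162))/(-257 - 162) + 70196) = 1/(2*(-162)*(1 + 26244 + 41634)/(-419) + 70196) = 1/(2*(-162)*(-1/419)*67879 + 70196) = 1/(21992796/419 + 70196) = 1/(51404920/419) = 419/51404920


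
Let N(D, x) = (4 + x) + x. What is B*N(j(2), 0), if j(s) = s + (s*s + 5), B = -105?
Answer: -420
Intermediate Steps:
j(s) = 5 + s + s² (j(s) = s + (s² + 5) = s + (5 + s²) = 5 + s + s²)
N(D, x) = 4 + 2*x
B*N(j(2), 0) = -105*(4 + 2*0) = -105*(4 + 0) = -105*4 = -420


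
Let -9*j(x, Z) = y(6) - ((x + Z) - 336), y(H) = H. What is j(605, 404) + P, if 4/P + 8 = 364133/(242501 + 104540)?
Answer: 532146863/7236585 ≈ 73.536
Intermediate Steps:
j(x, Z) = -38 + Z/9 + x/9 (j(x, Z) = -(6 - ((x + Z) - 336))/9 = -(6 - ((Z + x) - 336))/9 = -(6 - (-336 + Z + x))/9 = -(6 + (336 - Z - x))/9 = -(342 - Z - x)/9 = -38 + Z/9 + x/9)
P = -1388164/2412195 (P = 4/(-8 + 364133/(242501 + 104540)) = 4/(-8 + 364133/347041) = 4/(-2412195/347041) = 4*(-347041/2412195) = -1388164/2412195 ≈ -0.57548)
j(605, 404) + P = (-38 + (⅑)*404 + (⅑)*605) - 1388164/2412195 = (-38 + 404/9 + 605/9) - 1388164/2412195 = 667/9 - 1388164/2412195 = 532146863/7236585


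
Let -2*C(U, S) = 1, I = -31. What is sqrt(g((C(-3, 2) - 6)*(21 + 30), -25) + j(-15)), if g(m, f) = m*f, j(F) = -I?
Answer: sqrt(33274)/2 ≈ 91.206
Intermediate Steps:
C(U, S) = -1/2 (C(U, S) = -1/2*1 = -1/2)
j(F) = 31 (j(F) = -1*(-31) = 31)
g(m, f) = f*m
sqrt(g((C(-3, 2) - 6)*(21 + 30), -25) + j(-15)) = sqrt(-25*(-1/2 - 6)*(21 + 30) + 31) = sqrt(-(-325)*51/2 + 31) = sqrt(-25*(-663/2) + 31) = sqrt(16575/2 + 31) = sqrt(16637/2) = sqrt(33274)/2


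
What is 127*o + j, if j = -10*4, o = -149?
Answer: -18963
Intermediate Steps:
j = -40
127*o + j = 127*(-149) - 40 = -18923 - 40 = -18963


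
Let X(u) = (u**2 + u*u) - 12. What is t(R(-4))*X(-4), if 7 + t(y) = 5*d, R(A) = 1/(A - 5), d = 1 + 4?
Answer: 360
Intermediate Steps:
d = 5
R(A) = 1/(-5 + A)
t(y) = 18 (t(y) = -7 + 5*5 = -7 + 25 = 18)
X(u) = -12 + 2*u**2 (X(u) = (u**2 + u**2) - 12 = 2*u**2 - 12 = -12 + 2*u**2)
t(R(-4))*X(-4) = 18*(-12 + 2*(-4)**2) = 18*(-12 + 2*16) = 18*(-12 + 32) = 18*20 = 360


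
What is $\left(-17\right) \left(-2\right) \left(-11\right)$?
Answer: $-374$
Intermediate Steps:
$\left(-17\right) \left(-2\right) \left(-11\right) = 34 \left(-11\right) = -374$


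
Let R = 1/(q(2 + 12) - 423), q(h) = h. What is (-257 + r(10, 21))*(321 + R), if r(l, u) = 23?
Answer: -30721392/409 ≈ -75113.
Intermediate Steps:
R = -1/409 (R = 1/((2 + 12) - 423) = 1/(14 - 423) = 1/(-409) = -1/409 ≈ -0.0024450)
(-257 + r(10, 21))*(321 + R) = (-257 + 23)*(321 - 1/409) = -234*131288/409 = -30721392/409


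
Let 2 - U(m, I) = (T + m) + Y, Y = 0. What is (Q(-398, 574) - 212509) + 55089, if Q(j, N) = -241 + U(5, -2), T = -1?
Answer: -157663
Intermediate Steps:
U(m, I) = 3 - m (U(m, I) = 2 - ((-1 + m) + 0) = 2 - (-1 + m) = 2 + (1 - m) = 3 - m)
Q(j, N) = -243 (Q(j, N) = -241 + (3 - 1*5) = -241 + (3 - 5) = -241 - 2 = -243)
(Q(-398, 574) - 212509) + 55089 = (-243 - 212509) + 55089 = -212752 + 55089 = -157663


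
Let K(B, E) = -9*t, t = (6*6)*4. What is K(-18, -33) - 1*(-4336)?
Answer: 3040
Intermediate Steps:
t = 144 (t = 36*4 = 144)
K(B, E) = -1296 (K(B, E) = -9*144 = -1296)
K(-18, -33) - 1*(-4336) = -1296 - 1*(-4336) = -1296 + 4336 = 3040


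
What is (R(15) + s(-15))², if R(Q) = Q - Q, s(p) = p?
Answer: 225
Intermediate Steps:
R(Q) = 0
(R(15) + s(-15))² = (0 - 15)² = (-15)² = 225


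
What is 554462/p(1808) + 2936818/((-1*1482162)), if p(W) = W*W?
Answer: -129092001881/71249794176 ≈ -1.8118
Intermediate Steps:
p(W) = W²
554462/p(1808) + 2936818/((-1*1482162)) = 554462/(1808²) + 2936818/((-1*1482162)) = 554462/3268864 + 2936818/(-1482162) = 554462*(1/3268864) + 2936818*(-1/1482162) = 277231/1634432 - 86377/43593 = -129092001881/71249794176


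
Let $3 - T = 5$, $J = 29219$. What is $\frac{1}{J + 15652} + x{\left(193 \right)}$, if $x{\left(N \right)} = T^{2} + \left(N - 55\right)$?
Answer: $\frac{6371683}{44871} \approx 142.0$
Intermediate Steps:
$T = -2$ ($T = 3 - 5 = -2$)
$x{\left(N \right)} = -51 + N$ ($x{\left(N \right)} = \left(-2\right)^{2} + \left(N - 55\right) = 4 + \left(-55 + N\right) = -51 + N$)
$\frac{1}{J + 15652} + x{\left(193 \right)} = \frac{1}{29219 + 15652} + \left(-51 + 193\right) = \frac{1}{44871} + 142 = \frac{6371683}{44871}$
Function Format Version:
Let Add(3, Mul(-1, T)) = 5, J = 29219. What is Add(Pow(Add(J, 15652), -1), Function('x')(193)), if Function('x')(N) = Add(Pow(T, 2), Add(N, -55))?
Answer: Rational(6371683, 44871) ≈ 142.00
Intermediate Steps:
T = -2 (T = Add(3, Mul(-1, 5)) = Add(3, -5) = -2)
Function('x')(N) = Add(-51, N) (Function('x')(N) = Add(Pow(-2, 2), Add(N, -55)) = Add(4, Add(-55, N)) = Add(-51, N))
Add(Pow(Add(J, 15652), -1), Function('x')(193)) = Add(Pow(Add(29219, 15652), -1), Add(-51, 193)) = Add(Pow(44871, -1), 142) = Add(Rational(1, 44871), 142) = Rational(6371683, 44871)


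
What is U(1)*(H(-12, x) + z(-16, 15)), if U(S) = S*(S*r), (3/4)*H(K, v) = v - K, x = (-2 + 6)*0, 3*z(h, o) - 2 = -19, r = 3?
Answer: 31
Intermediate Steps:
z(h, o) = -17/3 (z(h, o) = ⅔ + (⅓)*(-19) = ⅔ - 19/3 = -17/3)
x = 0 (x = 4*0 = 0)
H(K, v) = -4*K/3 + 4*v/3 (H(K, v) = 4*(v - K)/3 = -4*K/3 + 4*v/3)
U(S) = 3*S² (U(S) = S*(S*3) = S*(3*S) = 3*S²)
U(1)*(H(-12, x) + z(-16, 15)) = (3*1²)*((-4/3*(-12) + (4/3)*0) - 17/3) = (3*1)*((16 + 0) - 17/3) = 3*(16 - 17/3) = 3*(31/3) = 31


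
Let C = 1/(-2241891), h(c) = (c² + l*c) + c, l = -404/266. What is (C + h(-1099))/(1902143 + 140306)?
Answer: 51471692047313/87000012590121 ≈ 0.59163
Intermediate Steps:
l = -202/133 (l = -404*1/266 = -202/133 ≈ -1.5188)
h(c) = c² - 69*c/133 (h(c) = (c² - 202*c/133) + c = c² - 69*c/133)
C = -1/2241891 ≈ -4.4605e-7
(C + h(-1099))/(1902143 + 140306) = (-1/2241891 + (1/133)*(-1099)*(-69 + 133*(-1099)))/(1902143 + 140306) = (-1/2241891 + (1/133)*(-1099)*(-69 - 146167))/2042449 = (-1/2241891 + (1/133)*(-1099)*(-146236))*(1/2042449) = (-1/2241891 + 22959052/19)*(1/2042449) = (51471692047313/42595929)*(1/2042449) = 51471692047313/87000012590121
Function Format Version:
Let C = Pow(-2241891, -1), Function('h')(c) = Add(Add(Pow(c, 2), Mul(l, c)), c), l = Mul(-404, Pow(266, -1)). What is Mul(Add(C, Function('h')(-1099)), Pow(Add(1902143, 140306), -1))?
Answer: Rational(51471692047313, 87000012590121) ≈ 0.59163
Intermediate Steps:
l = Rational(-202, 133) (l = Mul(-404, Rational(1, 266)) = Rational(-202, 133) ≈ -1.5188)
Function('h')(c) = Add(Pow(c, 2), Mul(Rational(-69, 133), c)) (Function('h')(c) = Add(Add(Pow(c, 2), Mul(Rational(-202, 133), c)), c) = Add(Pow(c, 2), Mul(Rational(-69, 133), c)))
C = Rational(-1, 2241891) ≈ -4.4605e-7
Mul(Add(C, Function('h')(-1099)), Pow(Add(1902143, 140306), -1)) = Mul(Add(Rational(-1, 2241891), Mul(Rational(1, 133), -1099, Add(-69, Mul(133, -1099)))), Pow(Add(1902143, 140306), -1)) = Mul(Add(Rational(-1, 2241891), Mul(Rational(1, 133), -1099, Add(-69, -146167))), Pow(2042449, -1)) = Mul(Add(Rational(-1, 2241891), Mul(Rational(1, 133), -1099, -146236)), Rational(1, 2042449)) = Mul(Add(Rational(-1, 2241891), Rational(22959052, 19)), Rational(1, 2042449)) = Mul(Rational(51471692047313, 42595929), Rational(1, 2042449)) = Rational(51471692047313, 87000012590121)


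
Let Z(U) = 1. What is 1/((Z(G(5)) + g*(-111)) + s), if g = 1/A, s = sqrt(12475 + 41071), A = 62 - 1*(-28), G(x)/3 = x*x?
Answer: 210/48191351 + 900*sqrt(53546)/48191351 ≈ 0.0043259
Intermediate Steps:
G(x) = 3*x**2 (G(x) = 3*(x*x) = 3*x**2)
A = 90 (A = 62 + 28 = 90)
s = sqrt(53546) ≈ 231.40
g = 1/90 ≈ 0.011111
1/((Z(G(5)) + g*(-111)) + s) = 1/((1 + (1/90)*(-111)) + sqrt(53546)) = 1/((1 - 37/30) + sqrt(53546)) = 1/(-7/30 + sqrt(53546))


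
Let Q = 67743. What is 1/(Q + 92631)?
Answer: 1/160374 ≈ 6.2354e-6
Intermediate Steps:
1/(Q + 92631) = 1/(67743 + 92631) = 1/160374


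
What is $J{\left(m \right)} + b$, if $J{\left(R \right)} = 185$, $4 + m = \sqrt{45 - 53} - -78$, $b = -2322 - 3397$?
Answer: $-5534$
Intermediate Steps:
$b = -5719$ ($b = -2322 - 3397 = -5719$)
$m = 74 + 2 i \sqrt{2}$ ($m = -4 + \left(\sqrt{45 - 53} - -78\right) = -4 + \left(\sqrt{-8} + 78\right) = -4 + \left(2 i \sqrt{2} + 78\right) = -4 + \left(78 + 2 i \sqrt{2}\right) = 74 + 2 i \sqrt{2} \approx 74.0 + 2.8284 i$)
$J{\left(m \right)} + b = 185 - 5719 = -5534$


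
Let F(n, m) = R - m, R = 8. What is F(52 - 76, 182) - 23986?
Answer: -24160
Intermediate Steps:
F(n, m) = 8 - m
F(52 - 76, 182) - 23986 = (8 - 1*182) - 23986 = (8 - 182) - 23986 = -174 - 23986 = -24160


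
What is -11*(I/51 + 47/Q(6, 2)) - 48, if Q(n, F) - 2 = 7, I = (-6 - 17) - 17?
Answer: -14813/153 ≈ -96.817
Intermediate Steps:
I = -40 (I = -23 - 17 = -40)
Q(n, F) = 9 (Q(n, F) = 2 + 7 = 9)
-11*(I/51 + 47/Q(6, 2)) - 48 = -11*(-40/51 + 47/9) - 48 = -11*679/153 - 48 = -7469/153 - 48 = -14813/153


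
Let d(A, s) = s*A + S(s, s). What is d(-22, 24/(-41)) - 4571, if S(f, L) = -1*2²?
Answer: -187047/41 ≈ -4562.1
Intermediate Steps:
S(f, L) = -4 (S(f, L) = -1*4 = -4)
d(A, s) = -4 + A*s (d(A, s) = s*A - 4 = A*s - 4 = -4 + A*s)
d(-22, 24/(-41)) - 4571 = (-4 - 528/(-41)) - 4571 = (-4 - 528*(-1)/41) - 4571 = (-4 - 22*(-24/41)) - 4571 = (-4 + 528/41) - 4571 = 364/41 - 4571 = -187047/41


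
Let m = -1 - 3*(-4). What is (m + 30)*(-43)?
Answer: -1763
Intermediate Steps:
m = 11 (m = -1 + 12 = 11)
(m + 30)*(-43) = (11 + 30)*(-43) = 41*(-43) = -1763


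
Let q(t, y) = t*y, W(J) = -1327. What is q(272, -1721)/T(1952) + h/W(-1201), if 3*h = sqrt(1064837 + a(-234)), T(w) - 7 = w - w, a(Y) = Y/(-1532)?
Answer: -468112/7 - 37*sqrt(456391226)/3049446 ≈ -66873.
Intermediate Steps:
a(Y) = -Y/1532 (a(Y) = Y*(-1/1532) = -Y/1532)
T(w) = 7 (T(w) = 7 + (w - w) = 7 + 0 = 7)
h = 37*sqrt(456391226)/2298 (h = sqrt(1064837 - 1/1532*(-234))/3 = sqrt(1064837 + 117/766)/3 = sqrt(815665259/766)/3 = (37*sqrt(456391226)/766)/3 = 37*sqrt(456391226)/2298 ≈ 343.97)
q(272, -1721)/T(1952) + h/W(-1201) = (272*(-1721))/7 + (37*sqrt(456391226)/2298)/(-1327) = -468112*1/7 + (37*sqrt(456391226)/2298)*(-1/1327) = -468112/7 - 37*sqrt(456391226)/3049446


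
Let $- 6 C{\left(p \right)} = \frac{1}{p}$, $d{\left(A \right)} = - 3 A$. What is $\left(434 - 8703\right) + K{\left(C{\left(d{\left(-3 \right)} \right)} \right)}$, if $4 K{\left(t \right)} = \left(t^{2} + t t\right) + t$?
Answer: $- \frac{24112417}{2916} \approx -8269.0$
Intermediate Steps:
$C{\left(p \right)} = - \frac{1}{6 p}$
$K{\left(t \right)} = \frac{t^{2}}{2} + \frac{t}{4}$ ($K{\left(t \right)} = \frac{\left(t^{2} + t t\right) + t}{4} = \frac{\left(t^{2} + t^{2}\right) + t}{4} = \frac{2 t^{2} + t}{4} = \frac{t + 2 t^{2}}{4} = \frac{t^{2}}{2} + \frac{t}{4}$)
$\left(434 - 8703\right) + K{\left(C{\left(d{\left(-3 \right)} \right)} \right)} = \left(434 - 8703\right) + \frac{- \frac{1}{6 \left(\left(-3\right) \left(-3\right)\right)} \left(1 + 2 \left(- \frac{1}{6 \left(\left(-3\right) \left(-3\right)\right)}\right)\right)}{4} = -8269 + \frac{- \frac{1}{6 \cdot 9} \left(1 + 2 \left(- \frac{1}{6 \cdot 9}\right)\right)}{4} = -8269 + \frac{\left(- \frac{1}{6}\right) \frac{1}{9} \left(1 + 2 \left(\left(- \frac{1}{6}\right) \frac{1}{9}\right)\right)}{4} = -8269 + \frac{1}{4} \left(- \frac{1}{54}\right) \left(1 + 2 \left(- \frac{1}{54}\right)\right) = -8269 + \frac{1}{4} \left(- \frac{1}{54}\right) \left(1 - \frac{1}{27}\right) = -8269 + \frac{1}{4} \left(- \frac{1}{54}\right) \frac{26}{27} = -8269 - \frac{13}{2916} = - \frac{24112417}{2916}$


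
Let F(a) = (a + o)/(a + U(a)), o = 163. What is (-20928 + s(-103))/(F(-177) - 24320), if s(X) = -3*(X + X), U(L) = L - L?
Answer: 1797435/2152313 ≈ 0.83512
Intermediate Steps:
U(L) = 0
s(X) = -6*X
F(a) = (163 + a)/a (F(a) = (a + 163)/(a + 0) = (163 + a)/a)
(-20928 + s(-103))/(F(-177) - 24320) = (-20928 - 6*(-103))/((163 - 177)/(-177) - 24320) = (-20928 + 618)/(-1/177*(-14) - 24320) = -20310/(14/177 - 24320) = -20310/(-4304626/177) = -20310*(-177/4304626) = 1797435/2152313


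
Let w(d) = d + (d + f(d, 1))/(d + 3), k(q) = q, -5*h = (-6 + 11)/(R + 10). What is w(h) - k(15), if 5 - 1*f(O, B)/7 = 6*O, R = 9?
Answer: -1301/532 ≈ -2.4455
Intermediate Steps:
f(O, B) = 35 - 42*O
h = -1/19 (h = -(-6 + 11)/(5*(9 + 10)) = -1/19 ≈ -0.052632)
w(d) = d + (35 - 41*d)/(3 + d) (w(d) = d + (d + (35 - 42*d))/(d + 3) = d + (35 - 41*d)/(3 + d))
w(h) - k(15) = (35 + (-1/19)² - 38*(-1/19))/(3 - 1/19) - 1*15 = (35 + 1/361 + 2)/(56/19) - 15 = (19/56)*(13358/361) - 15 = 6679/532 - 15 = -1301/532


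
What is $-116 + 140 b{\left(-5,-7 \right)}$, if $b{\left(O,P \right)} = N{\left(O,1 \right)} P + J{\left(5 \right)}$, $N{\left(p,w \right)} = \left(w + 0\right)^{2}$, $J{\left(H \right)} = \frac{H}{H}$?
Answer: $-956$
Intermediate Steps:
$J{\left(H \right)} = 1$
$N{\left(p,w \right)} = w^{2}$
$b{\left(O,P \right)} = 1 + P$ ($b{\left(O,P \right)} = 1^{2} P + 1 = 1 P + 1 = P + 1 = 1 + P$)
$-116 + 140 b{\left(-5,-7 \right)} = -116 + 140 \left(1 - 7\right) = -116 + 140 \left(-6\right) = -116 - 840 = -956$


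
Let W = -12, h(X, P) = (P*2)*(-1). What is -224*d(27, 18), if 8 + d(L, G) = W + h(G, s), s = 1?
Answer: 4928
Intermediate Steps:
h(X, P) = -2*P (h(X, P) = (2*P)*(-1) = -2*P)
d(L, G) = -22 (d(L, G) = -8 + (-12 - 2*1) = -8 + (-12 - 2) = -8 - 14 = -22)
-224*d(27, 18) = -224*(-22) = 4928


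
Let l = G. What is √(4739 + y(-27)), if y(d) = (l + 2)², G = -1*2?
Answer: √4739 ≈ 68.840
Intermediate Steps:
G = -2
l = -2
y(d) = 0 (y(d) = (-2 + 2)² = 0² = 0)
√(4739 + y(-27)) = √(4739 + 0) = √4739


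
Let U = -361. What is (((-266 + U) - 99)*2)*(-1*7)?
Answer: 10164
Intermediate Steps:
(((-266 + U) - 99)*2)*(-1*7) = (((-266 - 361) - 99)*2)*(-1*7) = ((-627 - 99)*2)*(-7) = -726*2*(-7) = -1452*(-7) = 10164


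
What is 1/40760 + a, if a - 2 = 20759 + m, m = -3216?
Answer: 715134201/40760 ≈ 17545.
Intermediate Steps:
a = 17545 (a = 2 + (20759 - 3216) = 2 + 17543 = 17545)
1/40760 + a = 1/40760 + 17545 = 715134201/40760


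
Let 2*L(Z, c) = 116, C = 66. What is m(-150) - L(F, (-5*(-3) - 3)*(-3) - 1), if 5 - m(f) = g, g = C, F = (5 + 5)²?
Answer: -119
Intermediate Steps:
F = 100 (F = 10² = 100)
g = 66
m(f) = -61 (m(f) = 5 - 1*66 = 5 - 66 = -61)
L(Z, c) = 58 (L(Z, c) = (½)*116 = 58)
m(-150) - L(F, (-5*(-3) - 3)*(-3) - 1) = -61 - 1*58 = -61 - 58 = -119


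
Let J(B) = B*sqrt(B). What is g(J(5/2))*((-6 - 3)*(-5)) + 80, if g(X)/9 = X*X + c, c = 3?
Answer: 60985/8 ≈ 7623.1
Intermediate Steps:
J(B) = B**(3/2)
g(X) = 27 + 9*X**2 (g(X) = 9*(X*X + 3) = 9*(X**2 + 3) = 9*(3 + X**2) = 27 + 9*X**2)
g(J(5/2))*((-6 - 3)*(-5)) + 80 = (27 + 9*((5/2)**(3/2))**2)*((-6 - 3)*(-5)) + 80 = (27 + 9*((5*(1/2))**(3/2))**2)*(-9*(-5)) + 80 = (27 + 9*((5/2)**(3/2))**2)*45 + 80 = (27 + 9*(5*sqrt(10)/4)**2)*45 + 80 = (27 + 9*(125/8))*45 + 80 = (27 + 1125/8)*45 + 80 = (1341/8)*45 + 80 = 60345/8 + 80 = 60985/8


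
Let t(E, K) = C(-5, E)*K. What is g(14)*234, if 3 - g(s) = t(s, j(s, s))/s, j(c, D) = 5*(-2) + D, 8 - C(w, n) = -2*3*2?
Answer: -4446/7 ≈ -635.14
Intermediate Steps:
C(w, n) = 20 (C(w, n) = 8 - (-2*3)*2 = 8 - (-6)*2 = 8 - 1*(-12) = 8 + 12 = 20)
j(c, D) = -10 + D
t(E, K) = 20*K
g(s) = 3 - (-200 + 20*s)/s (g(s) = 3 - 20*(-10 + s)/s = 3 - (-200 + 20*s)/s)
g(14)*234 = (-17 + 200/14)*234 = (-17 + 200*(1/14))*234 = (-17 + 100/7)*234 = -19/7*234 = -4446/7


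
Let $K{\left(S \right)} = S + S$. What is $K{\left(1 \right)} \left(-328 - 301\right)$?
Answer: $-1258$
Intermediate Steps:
$K{\left(S \right)} = 2 S$
$K{\left(1 \right)} \left(-328 - 301\right) = 2 \cdot 1 \left(-328 - 301\right) = 2 \left(-629\right) = -1258$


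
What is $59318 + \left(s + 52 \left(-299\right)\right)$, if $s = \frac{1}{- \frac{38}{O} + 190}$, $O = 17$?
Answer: $\frac{139713857}{3192} \approx 43770.0$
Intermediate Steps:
$s = \frac{17}{3192}$ ($s = \frac{1}{- \frac{38}{17} + 190} = \frac{1}{\frac{3192}{17}} = \frac{17}{3192} \approx 0.0053258$)
$59318 + \left(s + 52 \left(-299\right)\right) = 59318 + \left(\frac{17}{3192} + 52 \left(-299\right)\right) = 59318 + \left(\frac{17}{3192} - 15548\right) = 59318 - \frac{49629199}{3192} = \frac{139713857}{3192}$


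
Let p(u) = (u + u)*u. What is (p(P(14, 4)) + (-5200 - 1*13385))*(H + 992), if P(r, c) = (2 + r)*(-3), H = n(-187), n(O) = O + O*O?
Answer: -500013198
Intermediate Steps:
n(O) = O + O²
H = 34782 (H = -187*(1 - 187) = -187*(-186) = 34782)
P(r, c) = -6 - 3*r
p(u) = 2*u² (p(u) = (2*u)*u = 2*u²)
(p(P(14, 4)) + (-5200 - 1*13385))*(H + 992) = (2*(-6 - 3*14)² + (-5200 - 1*13385))*(34782 + 992) = (2*(-6 - 42)² + (-5200 - 13385))*35774 = (2*(-48)² - 18585)*35774 = (2*2304 - 18585)*35774 = (4608 - 18585)*35774 = -13977*35774 = -500013198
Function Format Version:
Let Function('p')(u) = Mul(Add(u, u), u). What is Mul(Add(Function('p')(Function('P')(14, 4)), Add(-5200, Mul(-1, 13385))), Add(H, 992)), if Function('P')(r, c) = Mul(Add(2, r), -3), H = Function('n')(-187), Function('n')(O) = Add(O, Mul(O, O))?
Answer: -500013198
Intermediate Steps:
Function('n')(O) = Add(O, Pow(O, 2))
H = 34782 (H = Mul(-187, Add(1, -187)) = Mul(-187, -186) = 34782)
Function('P')(r, c) = Add(-6, Mul(-3, r))
Function('p')(u) = Mul(2, Pow(u, 2)) (Function('p')(u) = Mul(Mul(2, u), u) = Mul(2, Pow(u, 2)))
Mul(Add(Function('p')(Function('P')(14, 4)), Add(-5200, Mul(-1, 13385))), Add(H, 992)) = Mul(Add(Mul(2, Pow(Add(-6, Mul(-3, 14)), 2)), Add(-5200, Mul(-1, 13385))), Add(34782, 992)) = Mul(Add(Mul(2, Pow(Add(-6, -42), 2)), Add(-5200, -13385)), 35774) = Mul(Add(Mul(2, Pow(-48, 2)), -18585), 35774) = Mul(Add(Mul(2, 2304), -18585), 35774) = Mul(Add(4608, -18585), 35774) = Mul(-13977, 35774) = -500013198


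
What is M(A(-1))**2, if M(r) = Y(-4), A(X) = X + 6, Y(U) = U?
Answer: 16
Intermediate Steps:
A(X) = 6 + X
M(r) = -4
M(A(-1))**2 = (-4)**2 = 16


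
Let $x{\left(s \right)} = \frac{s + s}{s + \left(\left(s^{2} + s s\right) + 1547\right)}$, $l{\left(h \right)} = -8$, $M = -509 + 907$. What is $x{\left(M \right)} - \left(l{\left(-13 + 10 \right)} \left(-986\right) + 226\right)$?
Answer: $- \frac{2586361046}{318753} \approx -8114.0$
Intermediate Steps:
$M = 398$
$x{\left(s \right)} = \frac{2 s}{1547 + s + 2 s^{2}}$ ($x{\left(s \right)} = \frac{2 s}{s + \left(\left(s^{2} + s^{2}\right) + 1547\right)} = \frac{2 s}{s + \left(2 s^{2} + 1547\right)} = \frac{2 s}{s + \left(1547 + 2 s^{2}\right)} = \frac{2 s}{1547 + s + 2 s^{2}}$)
$x{\left(M \right)} - \left(l{\left(-13 + 10 \right)} \left(-986\right) + 226\right) = 2 \cdot 398 \frac{1}{1547 + 398 + 2 \cdot 398^{2}} - \left(\left(-8\right) \left(-986\right) + 226\right) = 2 \cdot 398 \frac{1}{1547 + 398 + 2 \cdot 158404} - \left(7888 + 226\right) = 2 \cdot 398 \frac{1}{1547 + 398 + 316808} - 8114 = 2 \cdot 398 \cdot \frac{1}{318753} - 8114 = \frac{796}{318753} - 8114 = - \frac{2586361046}{318753}$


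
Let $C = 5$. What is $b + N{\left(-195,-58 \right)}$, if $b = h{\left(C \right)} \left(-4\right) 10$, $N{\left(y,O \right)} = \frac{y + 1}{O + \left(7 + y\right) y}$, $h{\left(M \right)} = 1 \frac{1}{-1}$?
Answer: $\frac{731943}{18301} \approx 39.995$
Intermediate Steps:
$h{\left(M \right)} = -1$ ($h{\left(M \right)} = 1 \left(-1\right) = -1$)
$N{\left(y,O \right)} = \frac{1 + y}{O + y \left(7 + y\right)}$
$b = 40$ ($b = \left(-1\right) \left(-4\right) 10 = 4 \cdot 10 = 40$)
$b + N{\left(-195,-58 \right)} = 40 + \frac{1 - 195}{-58 + \left(-195\right)^{2} + 7 \left(-195\right)} = 40 + \frac{1}{-58 + 38025 - 1365} \left(-194\right) = 40 + \frac{1}{36602} \left(-194\right) = 40 - \frac{97}{18301} = \frac{731943}{18301}$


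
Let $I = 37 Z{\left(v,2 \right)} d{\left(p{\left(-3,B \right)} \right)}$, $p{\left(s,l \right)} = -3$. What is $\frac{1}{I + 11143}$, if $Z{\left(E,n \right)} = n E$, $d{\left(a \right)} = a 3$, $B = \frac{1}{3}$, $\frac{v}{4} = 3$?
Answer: $\frac{1}{3151} \approx 0.00031736$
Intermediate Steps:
$v = 12$ ($v = 4 \cdot 3 = 12$)
$B = \frac{1}{3} \approx 0.33333$
$d{\left(a \right)} = 3 a$
$Z{\left(E,n \right)} = E n$
$I = -7992$ ($I = 37 \cdot 12 \cdot 2 \cdot 3 \left(-3\right) = 37 \cdot 24 \left(-9\right) = 888 \left(-9\right) = -7992$)
$\frac{1}{I + 11143} = \frac{1}{-7992 + 11143} = \frac{1}{3151}$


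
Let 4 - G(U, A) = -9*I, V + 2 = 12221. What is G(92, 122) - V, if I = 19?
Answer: -12044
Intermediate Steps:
V = 12219 (V = -2 + 12221 = 12219)
G(U, A) = 175 (G(U, A) = 4 - (-9)*19 = 4 - 1*(-171) = 4 + 171 = 175)
G(92, 122) - V = 175 - 1*12219 = 175 - 12219 = -12044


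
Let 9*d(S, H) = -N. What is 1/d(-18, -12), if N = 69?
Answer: -3/23 ≈ -0.13043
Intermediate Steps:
d(S, H) = -23/3 (d(S, H) = (-1*69)/9 = (⅑)*(-69) = -23/3)
1/d(-18, -12) = 1/(-23/3) = -3/23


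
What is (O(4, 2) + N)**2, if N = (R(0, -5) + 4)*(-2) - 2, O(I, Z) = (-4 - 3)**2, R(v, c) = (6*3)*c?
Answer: 47961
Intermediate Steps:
R(v, c) = 18*c
O(I, Z) = 49 (O(I, Z) = (-7)**2 = 49)
N = 170 (N = (18*(-5) + 4)*(-2) - 2 = (-90 + 4)*(-2) - 2 = -86*(-2) - 2 = 172 - 2 = 170)
(O(4, 2) + N)**2 = (49 + 170)**2 = 219**2 = 47961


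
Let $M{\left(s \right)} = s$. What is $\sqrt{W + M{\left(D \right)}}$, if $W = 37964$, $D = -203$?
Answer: $\sqrt{37761} \approx 194.32$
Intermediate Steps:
$\sqrt{W + M{\left(D \right)}} = \sqrt{37964 - 203} = \sqrt{37761}$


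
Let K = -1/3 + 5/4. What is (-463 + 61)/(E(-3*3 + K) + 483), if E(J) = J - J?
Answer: -134/161 ≈ -0.83230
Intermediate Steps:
K = 11/12 (K = -1*1/3 + 5*(1/4) = -1/3 + 5/4 = 11/12 ≈ 0.91667)
E(J) = 0
(-463 + 61)/(E(-3*3 + K) + 483) = (-463 + 61)/(0 + 483) = -402/483 = -402*1/483 = -134/161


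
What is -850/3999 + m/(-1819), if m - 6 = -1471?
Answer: 4312385/7274181 ≈ 0.59283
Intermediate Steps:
m = -1465 (m = 6 - 1471 = -1465)
-850/3999 + m/(-1819) = -850/3999 - 1465/(-1819) = -850*1/3999 - 1465*(-1/1819) = -850/3999 + 1465/1819 = 4312385/7274181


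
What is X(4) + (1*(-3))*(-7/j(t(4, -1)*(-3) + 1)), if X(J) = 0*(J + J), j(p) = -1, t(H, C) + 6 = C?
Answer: -21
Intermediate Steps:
t(H, C) = -6 + C
X(J) = 0 (X(J) = 0*(2*J) = 0)
X(4) + (1*(-3))*(-7/j(t(4, -1)*(-3) + 1)) = 0 + (1*(-3))*(-7/(-1)) = 0 - (-21)*(-1) = 0 - 3*7 = 0 - 21 = -21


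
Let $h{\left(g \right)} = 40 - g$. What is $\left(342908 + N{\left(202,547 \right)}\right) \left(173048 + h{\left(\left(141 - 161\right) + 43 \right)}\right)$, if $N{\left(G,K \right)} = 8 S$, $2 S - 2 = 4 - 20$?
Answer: $59335681380$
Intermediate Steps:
$S = -7$ ($S = 1 + \frac{4 - 20}{2} = 1 + \frac{1}{2} \left(-16\right) = 1 - 8 = -7$)
$N{\left(G,K \right)} = -56$ ($N{\left(G,K \right)} = 8 \left(-7\right) = -56$)
$\left(342908 + N{\left(202,547 \right)}\right) \left(173048 + h{\left(\left(141 - 161\right) + 43 \right)}\right) = \left(342908 - 56\right) \left(173048 + \left(40 - \left(\left(141 - 161\right) + 43\right)\right)\right) = 342852 \left(173048 + \left(40 - \left(-20 + 43\right)\right)\right) = 342852 \left(173048 + \left(40 - 23\right)\right) = 342852 \left(173048 + 17\right) = 342852 \cdot 173065 = 59335681380$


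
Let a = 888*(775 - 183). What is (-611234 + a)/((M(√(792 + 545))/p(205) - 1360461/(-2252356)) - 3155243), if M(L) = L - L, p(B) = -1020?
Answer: 192662027528/7106729142047 ≈ 0.027110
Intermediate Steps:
a = 525696 (a = 888*592 = 525696)
M(L) = 0
(-611234 + a)/((M(√(792 + 545))/p(205) - 1360461/(-2252356)) - 3155243) = (-611234 + 525696)/((0/(-1020) - 1360461/(-2252356)) - 3155243) = -85538/((0*(-1/1020) - 1360461*(-1/2252356)) - 3155243) = -85538/((0 + 1360461/2252356) - 3155243) = -85538/(1360461/2252356 - 3155243) = -85538/(-7106729142047/2252356) = -85538*(-2252356/7106729142047) = 192662027528/7106729142047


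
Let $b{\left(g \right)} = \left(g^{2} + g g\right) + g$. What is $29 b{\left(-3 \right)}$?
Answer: $435$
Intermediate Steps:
$b{\left(g \right)} = g + 2 g^{2}$ ($b{\left(g \right)} = \left(g^{2} + g^{2}\right) + g = 2 g^{2} + g = g + 2 g^{2}$)
$29 b{\left(-3 \right)} = 29 \left(- 3 \left(1 + 2 \left(-3\right)\right)\right) = 29 \left(- 3 \left(1 - 6\right)\right) = 29 \left(\left(-3\right) \left(-5\right)\right) = 29 \cdot 15 = 435$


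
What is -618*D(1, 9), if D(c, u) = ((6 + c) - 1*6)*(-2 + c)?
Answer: 618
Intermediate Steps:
D(c, u) = c*(-2 + c) (D(c, u) = ((6 + c) - 6)*(-2 + c) = c*(-2 + c))
-618*D(1, 9) = -618*(-2 + 1) = -618*(-1) = 618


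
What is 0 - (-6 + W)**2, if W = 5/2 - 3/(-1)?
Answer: -1/4 ≈ -0.25000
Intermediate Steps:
W = 11/2 (W = 5*(1/2) - 3*(-1) = 5/2 + 3 = 11/2 ≈ 5.5000)
0 - (-6 + W)**2 = 0 - (-6 + 11/2)**2 = 0 - (-1/2)**2 = 0 - 1*1/4 = 0 - 1/4 = -1/4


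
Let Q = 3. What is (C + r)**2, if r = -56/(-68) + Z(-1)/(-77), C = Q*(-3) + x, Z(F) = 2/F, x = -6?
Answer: 343101529/1713481 ≈ 200.24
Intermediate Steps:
C = -15 (C = 3*(-3) - 6 = -9 - 6 = -15)
r = 1112/1309 (r = -56/(-68) + (2/(-1))/(-77) = -56*(-1/68) + (2*(-1))*(-1/77) = 14/17 - 2*(-1/77) = 14/17 + 2/77 = 1112/1309 ≈ 0.84950)
(C + r)**2 = (-15 + 1112/1309)**2 = (-18523/1309)**2 = 343101529/1713481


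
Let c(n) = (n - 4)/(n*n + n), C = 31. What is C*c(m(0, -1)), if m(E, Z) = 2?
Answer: -31/3 ≈ -10.333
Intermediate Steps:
c(n) = (-4 + n)/(n + n²) (c(n) = (-4 + n)/(n² + n) = (-4 + n)/(n + n²))
C*c(m(0, -1)) = 31*((-4 + 2)/(2*(1 + 2))) = 31*((½)*(-2)/3) = 31*((½)*(⅓)*(-2)) = 31*(-⅓) = -31/3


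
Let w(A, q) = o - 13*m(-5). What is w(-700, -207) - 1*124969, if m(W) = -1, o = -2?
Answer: -124958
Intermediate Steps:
w(A, q) = 11 (w(A, q) = -2 - 13*(-1) = -2 + 13 = 11)
w(-700, -207) - 1*124969 = 11 - 1*124969 = 11 - 124969 = -124958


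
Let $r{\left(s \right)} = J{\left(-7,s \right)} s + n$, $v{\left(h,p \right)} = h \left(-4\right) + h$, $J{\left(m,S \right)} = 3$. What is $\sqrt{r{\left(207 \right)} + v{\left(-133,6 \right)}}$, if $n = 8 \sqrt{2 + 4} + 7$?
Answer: $\sqrt{1027 + 8 \sqrt{6}} \approx 32.351$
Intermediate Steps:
$n = 7 + 8 \sqrt{6}$ ($n = 8 \sqrt{6} + 7 = 7 + 8 \sqrt{6} \approx 26.596$)
$v{\left(h,p \right)} = - 3 h$ ($v{\left(h,p \right)} = - 4 h + h = - 3 h$)
$r{\left(s \right)} = 7 + 3 s + 8 \sqrt{6}$ ($r{\left(s \right)} = 3 s + \left(7 + 8 \sqrt{6}\right) = 7 + 3 s + 8 \sqrt{6}$)
$\sqrt{r{\left(207 \right)} + v{\left(-133,6 \right)}} = \sqrt{\left(7 + 3 \cdot 207 + 8 \sqrt{6}\right) - -399} = \sqrt{\left(7 + 621 + 8 \sqrt{6}\right) + 399} = \sqrt{\left(628 + 8 \sqrt{6}\right) + 399} = \sqrt{1027 + 8 \sqrt{6}}$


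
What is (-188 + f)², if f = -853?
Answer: 1083681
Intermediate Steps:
(-188 + f)² = (-188 - 853)² = (-1041)² = 1083681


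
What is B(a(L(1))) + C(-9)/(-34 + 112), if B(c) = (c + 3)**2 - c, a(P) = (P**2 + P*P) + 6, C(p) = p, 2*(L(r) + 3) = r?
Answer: 23069/52 ≈ 443.63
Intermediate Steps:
L(r) = -3 + r/2
a(P) = 6 + 2*P**2 (a(P) = (P**2 + P**2) + 6 = 2*P**2 + 6 = 6 + 2*P**2)
B(c) = (3 + c)**2 - c
B(a(L(1))) + C(-9)/(-34 + 112) = ((3 + (6 + 2*(-3 + (1/2)*1)**2))**2 - (6 + 2*(-3 + (1/2)*1)**2)) - 9/(-34 + 112) = ((3 + (6 + 2*(-3 + 1/2)**2))**2 - (6 + 2*(-3 + 1/2)**2)) - 9/78 = ((3 + (6 + 2*(-5/2)**2))**2 - (6 + 2*(-5/2)**2)) + (1/78)*(-9) = ((3 + (6 + 2*(25/4)))**2 - (6 + 2*(25/4))) - 3/26 = ((3 + (6 + 25/2))**2 - (6 + 25/2)) - 3/26 = ((3 + 37/2)**2 - 1*37/2) - 3/26 = ((43/2)**2 - 37/2) - 3/26 = (1849/4 - 37/2) - 3/26 = 1775/4 - 3/26 = 23069/52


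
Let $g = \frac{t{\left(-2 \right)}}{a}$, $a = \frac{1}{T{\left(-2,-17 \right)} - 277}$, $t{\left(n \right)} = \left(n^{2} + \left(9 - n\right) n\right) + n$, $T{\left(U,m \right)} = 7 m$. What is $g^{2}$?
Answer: $62726400$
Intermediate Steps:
$t{\left(n \right)} = n + n^{2} + n \left(9 - n\right)$ ($t{\left(n \right)} = \left(n^{2} + n \left(9 - n\right)\right) + n = n + n^{2} + n \left(9 - n\right)$)
$a = - \frac{1}{396}$ ($a = \frac{1}{7 \left(-17\right) - 277} = \frac{1}{-119 - 277} = \frac{1}{-396} = - \frac{1}{396} \approx -0.0025253$)
$g = 7920$ ($g = \frac{10 \left(-2\right)}{- \frac{1}{396}} = \left(-20\right) \left(-396\right) = 7920$)
$g^{2} = 7920^{2} = 62726400$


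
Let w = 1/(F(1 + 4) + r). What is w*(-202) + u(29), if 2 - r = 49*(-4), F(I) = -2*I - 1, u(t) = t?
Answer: 5221/187 ≈ 27.920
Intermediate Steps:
F(I) = -1 - 2*I
r = 198 (r = 2 - 49*(-4) = 2 - 1*(-196) = 2 + 196 = 198)
w = 1/187 (w = 1/((-1 - 2*(1 + 4)) + 198) = 1/((-1 - 2*5) + 198) = 1/((-1 - 10) + 198) = 1/(-11 + 198) = 1/187 ≈ 0.0053476)
w*(-202) + u(29) = (1/187)*(-202) + 29 = -202/187 + 29 = 5221/187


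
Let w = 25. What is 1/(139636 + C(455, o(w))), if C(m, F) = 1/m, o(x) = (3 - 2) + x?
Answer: 455/63534381 ≈ 7.1615e-6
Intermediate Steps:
o(x) = 1 + x
1/(139636 + C(455, o(w))) = 1/(139636 + 1/455) = 1/(63534381/455) = 455/63534381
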